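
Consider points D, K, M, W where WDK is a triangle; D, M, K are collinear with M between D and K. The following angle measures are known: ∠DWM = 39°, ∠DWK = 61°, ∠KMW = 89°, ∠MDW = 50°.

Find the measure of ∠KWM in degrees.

∠KWM = 22°

1. ∠KDW = 50°  [M on ray DK]
2. ∠DKW = 69°  [△WDK]
3. ∠MKW = 69°  [M on ray KD]
4. ∠KWM = 22°  [△WMK]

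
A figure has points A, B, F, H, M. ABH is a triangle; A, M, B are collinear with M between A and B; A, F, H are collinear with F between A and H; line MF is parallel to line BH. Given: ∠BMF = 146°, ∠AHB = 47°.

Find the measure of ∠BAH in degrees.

1. ∠AMF = 34°  [linear pair at M on AB]
2. ∠AFM = 47°  [MF∥BH, corresponding at F]
3. ∠FAM = 99°  [△AMF]
4. ∠BAH = 99°  [M on AB, F on AH]

∠BAH = 99°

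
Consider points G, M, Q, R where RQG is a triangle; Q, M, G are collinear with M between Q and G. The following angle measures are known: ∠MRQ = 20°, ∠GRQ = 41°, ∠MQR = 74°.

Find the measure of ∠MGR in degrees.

1. ∠GQR = 74°  [M on ray QG]
2. ∠QGR = 65°  [△RQG]
3. ∠MGR = 65°  [M on ray GQ]

∠MGR = 65°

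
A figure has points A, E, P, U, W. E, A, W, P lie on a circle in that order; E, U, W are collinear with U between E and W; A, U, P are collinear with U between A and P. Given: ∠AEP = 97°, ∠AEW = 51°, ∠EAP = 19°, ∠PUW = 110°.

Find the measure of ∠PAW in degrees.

1. ∠AWP = 83°  [cyclic EAWP, opposite ∠E+∠W]
2. ∠APW = 51°  [same arc AW]
3. ∠PAW = 46°  [△AWP]

∠PAW = 46°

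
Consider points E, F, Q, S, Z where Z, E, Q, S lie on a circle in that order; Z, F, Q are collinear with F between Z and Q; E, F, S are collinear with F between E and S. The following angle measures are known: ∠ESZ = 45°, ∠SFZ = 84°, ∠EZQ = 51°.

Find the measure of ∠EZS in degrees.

1. ∠EQZ = 45°  [same arc ZE]
2. ∠EFQ = 84°  [vertical angles at F]
3. ∠ESQ = 51°  [same arc EQ]
4. ∠QES = 51°  [△EFQ]
5. ∠EQS = 78°  [△EQS]
6. ∠EZS = 102°  [cyclic ZEQS, opposite ∠Z+∠Q]

∠EZS = 102°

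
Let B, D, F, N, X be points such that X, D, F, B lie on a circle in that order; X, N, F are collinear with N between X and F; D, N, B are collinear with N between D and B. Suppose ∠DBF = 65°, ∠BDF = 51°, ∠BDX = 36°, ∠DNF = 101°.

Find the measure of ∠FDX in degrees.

1. ∠DXF = 65°  [same arc DF]
2. ∠DFX = 28°  [△DNF]
3. ∠FDX = 87°  [△XDF]

∠FDX = 87°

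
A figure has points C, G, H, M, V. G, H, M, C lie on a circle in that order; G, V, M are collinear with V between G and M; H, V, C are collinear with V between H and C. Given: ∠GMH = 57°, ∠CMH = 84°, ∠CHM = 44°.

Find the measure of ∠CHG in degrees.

1. ∠GCH = 57°  [same arc GH]
2. ∠CGH = 96°  [cyclic GHMC, opposite ∠G+∠M]
3. ∠CHG = 27°  [△GHC]

∠CHG = 27°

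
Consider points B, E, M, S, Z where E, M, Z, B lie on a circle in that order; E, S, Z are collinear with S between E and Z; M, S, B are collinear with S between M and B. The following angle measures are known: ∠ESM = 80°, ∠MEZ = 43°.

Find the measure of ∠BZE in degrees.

1. ∠BSZ = 80°  [vertical angles at S]
2. ∠MBZ = 43°  [same arc MZ]
3. ∠BZE = 57°  [△ZSB]

∠BZE = 57°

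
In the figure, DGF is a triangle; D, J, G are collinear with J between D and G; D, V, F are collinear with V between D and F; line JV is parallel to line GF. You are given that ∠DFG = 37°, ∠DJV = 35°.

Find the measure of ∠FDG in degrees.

1. ∠DVJ = 37°  [JV∥GF, corresponding at V]
2. ∠JDV = 108°  [△DJV]
3. ∠FDG = 108°  [J on DG, V on DF]

∠FDG = 108°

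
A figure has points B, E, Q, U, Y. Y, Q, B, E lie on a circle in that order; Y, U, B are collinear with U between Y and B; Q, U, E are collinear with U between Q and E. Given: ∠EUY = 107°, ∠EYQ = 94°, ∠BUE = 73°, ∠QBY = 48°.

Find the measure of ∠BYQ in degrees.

∠BYQ = 69°

1. ∠BUQ = 107°  [vertical angles at U]
2. ∠EBQ = 86°  [cyclic YQBE, opposite ∠Y+∠B]
3. ∠BQE = 25°  [△QUB]
4. ∠BEQ = 69°  [△QBE]
5. ∠BYQ = 69°  [same arc QB]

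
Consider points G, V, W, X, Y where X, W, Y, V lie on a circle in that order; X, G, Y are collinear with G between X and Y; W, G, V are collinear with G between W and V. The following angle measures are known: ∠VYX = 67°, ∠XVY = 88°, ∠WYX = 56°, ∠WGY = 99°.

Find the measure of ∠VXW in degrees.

∠VXW = 57°

1. ∠VWX = 67°  [same arc XV]
2. ∠WVX = 56°  [same arc XW]
3. ∠VXW = 57°  [△XWV]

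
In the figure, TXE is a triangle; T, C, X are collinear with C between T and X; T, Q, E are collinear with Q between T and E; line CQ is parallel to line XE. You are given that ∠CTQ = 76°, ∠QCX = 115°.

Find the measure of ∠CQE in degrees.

∠CQE = 141°

1. ∠QCT = 65°  [linear pair at C on TX]
2. ∠CQT = 39°  [△TCQ]
3. ∠CQE = 141°  [linear pair at Q on TE]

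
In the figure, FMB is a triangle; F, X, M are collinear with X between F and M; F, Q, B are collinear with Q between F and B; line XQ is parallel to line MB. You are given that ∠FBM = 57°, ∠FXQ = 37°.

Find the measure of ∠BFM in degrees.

∠BFM = 86°

1. ∠FQX = 57°  [XQ∥MB, corresponding at Q]
2. ∠QFX = 86°  [△FXQ]
3. ∠BFM = 86°  [X on FM, Q on FB]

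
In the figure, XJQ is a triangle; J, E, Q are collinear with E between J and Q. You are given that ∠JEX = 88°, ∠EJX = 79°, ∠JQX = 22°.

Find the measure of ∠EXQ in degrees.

1. ∠QEX = 92°  [linear pair at E on JQ]
2. ∠EQX = 22°  [E on ray QJ]
3. ∠EXQ = 66°  [△XEQ]

∠EXQ = 66°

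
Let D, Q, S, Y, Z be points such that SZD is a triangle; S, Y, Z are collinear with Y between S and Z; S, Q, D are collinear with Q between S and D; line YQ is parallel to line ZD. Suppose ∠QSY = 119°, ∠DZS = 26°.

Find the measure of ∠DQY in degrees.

1. ∠DSZ = 119°  [Y on SZ, Q on SD]
2. ∠SDZ = 35°  [△SZD]
3. ∠SQY = 35°  [YQ∥ZD, corresponding at Q]
4. ∠DQY = 145°  [linear pair at Q on SD]

∠DQY = 145°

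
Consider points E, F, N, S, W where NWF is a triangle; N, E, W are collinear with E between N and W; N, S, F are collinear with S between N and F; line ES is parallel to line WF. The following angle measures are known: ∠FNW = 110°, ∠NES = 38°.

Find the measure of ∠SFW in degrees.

1. ∠ENS = 110°  [E on NW, S on NF]
2. ∠ESN = 32°  [△NES]
3. ∠ESF = 148°  [linear pair at S on NF]
4. ∠SFW = 32°  [ES∥WF, co-interior at F–S]

∠SFW = 32°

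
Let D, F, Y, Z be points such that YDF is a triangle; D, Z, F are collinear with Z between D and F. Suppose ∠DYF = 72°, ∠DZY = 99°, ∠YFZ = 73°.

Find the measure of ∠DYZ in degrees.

1. ∠DFY = 73°  [Z on ray FD]
2. ∠FDY = 35°  [△YDF]
3. ∠YDZ = 35°  [Z on ray DF]
4. ∠DYZ = 46°  [△YDZ]

∠DYZ = 46°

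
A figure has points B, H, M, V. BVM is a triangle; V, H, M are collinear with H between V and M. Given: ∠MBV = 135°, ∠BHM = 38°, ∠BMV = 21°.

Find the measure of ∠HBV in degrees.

∠HBV = 14°

1. ∠BVM = 24°  [△BVM]
2. ∠BHV = 142°  [linear pair at H on VM]
3. ∠BVH = 24°  [H on ray VM]
4. ∠HBV = 14°  [△BVH]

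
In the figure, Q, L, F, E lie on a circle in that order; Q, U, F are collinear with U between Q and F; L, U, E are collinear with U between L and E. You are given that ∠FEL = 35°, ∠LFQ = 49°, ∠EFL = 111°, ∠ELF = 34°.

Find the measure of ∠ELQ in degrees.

∠ELQ = 62°

1. ∠LEQ = 49°  [same arc QL]
2. ∠EQL = 69°  [cyclic QLFE, opposite ∠Q+∠F]
3. ∠ELQ = 62°  [△QLE]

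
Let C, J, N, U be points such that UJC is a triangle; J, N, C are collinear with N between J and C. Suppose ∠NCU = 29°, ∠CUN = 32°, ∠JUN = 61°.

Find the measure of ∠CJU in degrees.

∠CJU = 58°

1. ∠CNU = 119°  [△UNC]
2. ∠JNU = 61°  [linear pair at N on JC]
3. ∠NJU = 58°  [△UJN]
4. ∠CJU = 58°  [N on ray JC]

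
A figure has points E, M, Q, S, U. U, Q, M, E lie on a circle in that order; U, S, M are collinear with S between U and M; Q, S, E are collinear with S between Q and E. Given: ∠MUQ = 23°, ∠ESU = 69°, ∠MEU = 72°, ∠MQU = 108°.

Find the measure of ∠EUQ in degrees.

∠EUQ = 85°

1. ∠MEQ = 23°  [same arc QM]
2. ∠QMU = 49°  [△UQM]
3. ∠ESM = 111°  [linear pair at S on UM]
4. ∠EMU = 46°  [△MSE]
5. ∠QEU = 49°  [same arc UQ]
6. ∠EQU = 46°  [same arc UE]
7. ∠EUQ = 85°  [△UQE]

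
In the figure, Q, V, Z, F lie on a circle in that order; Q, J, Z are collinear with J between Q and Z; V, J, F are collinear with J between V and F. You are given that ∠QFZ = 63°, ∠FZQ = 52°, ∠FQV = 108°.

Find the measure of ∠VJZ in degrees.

∠VJZ = 95°

1. ∠FQZ = 65°  [△QZF]
2. ∠FVQ = 52°  [same arc QF]
3. ∠QFV = 20°  [△QVF]
4. ∠FVZ = 65°  [same arc ZF]
5. ∠QZV = 20°  [same arc QV]
6. ∠VJZ = 95°  [△VJZ]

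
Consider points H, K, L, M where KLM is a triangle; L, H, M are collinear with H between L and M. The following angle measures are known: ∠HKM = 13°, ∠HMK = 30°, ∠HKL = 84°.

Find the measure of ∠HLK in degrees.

1. ∠KHM = 137°  [△KHM]
2. ∠KHL = 43°  [linear pair at H on LM]
3. ∠HLK = 53°  [△KLH]

∠HLK = 53°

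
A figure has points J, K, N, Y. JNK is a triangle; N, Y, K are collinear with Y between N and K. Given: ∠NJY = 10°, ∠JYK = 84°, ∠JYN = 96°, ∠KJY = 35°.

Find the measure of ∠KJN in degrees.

1. ∠JNY = 74°  [△JNY]
2. ∠JKY = 61°  [△JYK]
3. ∠JNK = 74°  [Y on ray NK]
4. ∠JKN = 61°  [Y on ray KN]
5. ∠KJN = 45°  [△JNK]

∠KJN = 45°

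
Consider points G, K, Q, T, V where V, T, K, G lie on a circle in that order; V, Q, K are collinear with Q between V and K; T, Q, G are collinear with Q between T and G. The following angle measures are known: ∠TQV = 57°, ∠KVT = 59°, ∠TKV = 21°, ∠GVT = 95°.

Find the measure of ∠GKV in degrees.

∠GKV = 64°

1. ∠GQK = 57°  [vertical angles at Q]
2. ∠KGT = 59°  [same arc TK]
3. ∠GKV = 64°  [△KQG]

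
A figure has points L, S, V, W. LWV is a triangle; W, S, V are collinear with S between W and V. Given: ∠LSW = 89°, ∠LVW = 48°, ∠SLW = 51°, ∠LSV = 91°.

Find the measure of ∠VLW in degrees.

∠VLW = 92°

1. ∠LWS = 40°  [△LWS]
2. ∠LWV = 40°  [S on ray WV]
3. ∠VLW = 92°  [△LWV]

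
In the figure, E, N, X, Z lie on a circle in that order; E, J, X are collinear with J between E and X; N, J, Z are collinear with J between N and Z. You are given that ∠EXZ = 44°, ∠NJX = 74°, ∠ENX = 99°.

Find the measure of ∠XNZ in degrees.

1. ∠EZX = 81°  [cyclic ENXZ, opposite ∠N+∠Z]
2. ∠XEZ = 55°  [△EXZ]
3. ∠XNZ = 55°  [same arc XZ]

∠XNZ = 55°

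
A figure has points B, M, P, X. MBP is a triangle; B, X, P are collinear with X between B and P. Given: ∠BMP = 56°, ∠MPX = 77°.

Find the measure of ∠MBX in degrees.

1. ∠BPM = 77°  [X on ray PB]
2. ∠MBP = 47°  [△MBP]
3. ∠MBX = 47°  [X on ray BP]

∠MBX = 47°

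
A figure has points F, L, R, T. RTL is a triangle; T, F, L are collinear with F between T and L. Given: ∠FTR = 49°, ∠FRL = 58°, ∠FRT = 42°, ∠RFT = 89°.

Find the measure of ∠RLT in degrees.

1. ∠LFR = 91°  [linear pair at F on TL]
2. ∠FLR = 31°  [△RFL]
3. ∠RLT = 31°  [F on ray LT]

∠RLT = 31°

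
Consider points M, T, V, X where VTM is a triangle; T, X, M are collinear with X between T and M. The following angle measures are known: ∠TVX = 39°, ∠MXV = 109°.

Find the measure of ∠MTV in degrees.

1. ∠TXV = 71°  [linear pair at X on TM]
2. ∠VTX = 70°  [△VTX]
3. ∠MTV = 70°  [X on ray TM]

∠MTV = 70°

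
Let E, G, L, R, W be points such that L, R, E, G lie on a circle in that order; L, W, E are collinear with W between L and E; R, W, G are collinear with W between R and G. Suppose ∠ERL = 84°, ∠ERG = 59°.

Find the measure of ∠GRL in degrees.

∠GRL = 25°

1. ∠EGL = 96°  [cyclic LREG, opposite ∠R+∠G]
2. ∠ELG = 59°  [same arc EG]
3. ∠GEL = 25°  [△LEG]
4. ∠GRL = 25°  [same arc LG]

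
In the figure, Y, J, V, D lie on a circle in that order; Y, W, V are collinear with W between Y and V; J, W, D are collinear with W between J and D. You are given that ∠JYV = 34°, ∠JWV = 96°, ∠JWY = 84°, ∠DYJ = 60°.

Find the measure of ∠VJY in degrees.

∠VJY = 88°

1. ∠DJY = 62°  [△YWJ]
2. ∠JDY = 58°  [△YJD]
3. ∠JVY = 58°  [same arc YJ]
4. ∠VJY = 88°  [△YJV]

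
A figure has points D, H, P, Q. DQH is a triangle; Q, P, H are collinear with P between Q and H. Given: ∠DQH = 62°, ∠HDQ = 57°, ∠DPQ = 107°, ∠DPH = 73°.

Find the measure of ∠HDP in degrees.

1. ∠DHQ = 61°  [△DQH]
2. ∠DHP = 61°  [P on ray HQ]
3. ∠HDP = 46°  [△DPH]

∠HDP = 46°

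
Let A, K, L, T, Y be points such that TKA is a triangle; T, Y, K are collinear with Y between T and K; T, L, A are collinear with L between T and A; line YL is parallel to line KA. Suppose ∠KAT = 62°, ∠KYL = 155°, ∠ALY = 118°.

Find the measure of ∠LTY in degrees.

1. ∠TLY = 62°  [YL∥KA, corresponding at L]
2. ∠LYT = 25°  [linear pair at Y on TK]
3. ∠LTY = 93°  [△TYL]

∠LTY = 93°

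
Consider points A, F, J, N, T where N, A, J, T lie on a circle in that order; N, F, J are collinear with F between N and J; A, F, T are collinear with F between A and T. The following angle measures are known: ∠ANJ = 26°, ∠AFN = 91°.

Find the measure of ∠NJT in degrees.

1. ∠ATJ = 26°  [same arc AJ]
2. ∠JFT = 91°  [vertical angles at F]
3. ∠NJT = 63°  [△JFT]

∠NJT = 63°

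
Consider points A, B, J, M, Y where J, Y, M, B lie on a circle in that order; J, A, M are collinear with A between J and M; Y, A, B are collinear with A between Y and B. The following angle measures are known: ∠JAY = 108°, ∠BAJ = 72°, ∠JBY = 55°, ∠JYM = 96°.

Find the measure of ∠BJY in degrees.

1. ∠JMY = 55°  [same arc JY]
2. ∠MJY = 29°  [△JYM]
3. ∠BYJ = 43°  [△JAY]
4. ∠BJY = 82°  [△JYB]

∠BJY = 82°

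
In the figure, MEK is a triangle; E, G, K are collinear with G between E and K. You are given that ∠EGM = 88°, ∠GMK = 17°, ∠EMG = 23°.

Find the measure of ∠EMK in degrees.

∠EMK = 40°

1. ∠GEM = 69°  [△MEG]
2. ∠KGM = 92°  [linear pair at G on EK]
3. ∠GKM = 71°  [△MGK]
4. ∠KEM = 69°  [G on ray EK]
5. ∠EKM = 71°  [G on ray KE]
6. ∠EMK = 40°  [△MEK]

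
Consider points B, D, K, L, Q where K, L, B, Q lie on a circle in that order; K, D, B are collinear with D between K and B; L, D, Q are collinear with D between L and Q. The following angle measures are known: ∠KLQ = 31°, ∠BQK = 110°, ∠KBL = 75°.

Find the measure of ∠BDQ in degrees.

∠BDQ = 114°

1. ∠KBQ = 31°  [same arc KQ]
2. ∠BKQ = 39°  [△KBQ]
3. ∠KQL = 75°  [same arc KL]
4. ∠KDQ = 66°  [△KDQ]
5. ∠BDQ = 114°  [linear pair at D on KB]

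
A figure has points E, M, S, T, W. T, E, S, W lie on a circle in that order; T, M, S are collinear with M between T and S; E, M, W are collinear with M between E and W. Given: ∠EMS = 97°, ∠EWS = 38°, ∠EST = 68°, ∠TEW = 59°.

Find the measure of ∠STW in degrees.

∠STW = 15°

1. ∠TMW = 97°  [vertical angles at M]
2. ∠EWT = 68°  [same arc TE]
3. ∠STW = 15°  [△TMW]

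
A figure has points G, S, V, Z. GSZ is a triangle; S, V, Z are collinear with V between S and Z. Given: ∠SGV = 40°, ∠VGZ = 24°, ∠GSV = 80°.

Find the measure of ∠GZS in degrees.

1. ∠GVS = 60°  [△GSV]
2. ∠GVZ = 120°  [linear pair at V on SZ]
3. ∠GZV = 36°  [△GVZ]
4. ∠GZS = 36°  [V on ray ZS]

∠GZS = 36°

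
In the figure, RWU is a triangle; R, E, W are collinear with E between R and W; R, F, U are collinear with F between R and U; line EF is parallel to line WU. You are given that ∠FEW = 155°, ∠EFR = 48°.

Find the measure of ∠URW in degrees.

1. ∠FER = 25°  [linear pair at E on RW]
2. ∠ERF = 107°  [△REF]
3. ∠URW = 107°  [E on RW, F on RU]

∠URW = 107°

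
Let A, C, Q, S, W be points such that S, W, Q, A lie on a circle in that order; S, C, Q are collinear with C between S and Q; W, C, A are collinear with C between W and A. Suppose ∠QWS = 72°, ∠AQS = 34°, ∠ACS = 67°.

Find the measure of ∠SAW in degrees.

∠SAW = 75°

1. ∠QAS = 108°  [cyclic SWQA, opposite ∠W+∠A]
2. ∠ASQ = 38°  [△SQA]
3. ∠SAW = 75°  [△SCA]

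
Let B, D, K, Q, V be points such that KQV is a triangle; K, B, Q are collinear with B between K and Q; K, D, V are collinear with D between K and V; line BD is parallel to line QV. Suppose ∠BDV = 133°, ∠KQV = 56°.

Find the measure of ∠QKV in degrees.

1. ∠BDK = 47°  [linear pair at D on KV]
2. ∠DBK = 56°  [BD∥QV, corresponding at B]
3. ∠BKD = 77°  [△KBD]
4. ∠QKV = 77°  [B on KQ, D on KV]

∠QKV = 77°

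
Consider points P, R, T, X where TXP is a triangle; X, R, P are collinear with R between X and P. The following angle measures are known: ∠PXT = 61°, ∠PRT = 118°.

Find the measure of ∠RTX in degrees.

1. ∠RXT = 61°  [R on ray XP]
2. ∠TRX = 62°  [linear pair at R on XP]
3. ∠RTX = 57°  [△TXR]

∠RTX = 57°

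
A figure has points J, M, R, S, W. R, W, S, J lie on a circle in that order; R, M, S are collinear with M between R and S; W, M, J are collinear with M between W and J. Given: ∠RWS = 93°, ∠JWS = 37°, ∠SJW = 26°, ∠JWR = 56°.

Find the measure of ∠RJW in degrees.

1. ∠JSW = 117°  [△WSJ]
2. ∠JRW = 63°  [cyclic RWSJ, opposite ∠R+∠S]
3. ∠RJW = 61°  [△RWJ]

∠RJW = 61°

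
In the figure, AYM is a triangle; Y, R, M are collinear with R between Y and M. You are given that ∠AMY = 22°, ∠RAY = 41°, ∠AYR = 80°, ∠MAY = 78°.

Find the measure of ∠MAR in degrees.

1. ∠AMR = 22°  [R on ray MY]
2. ∠ARY = 59°  [△AYR]
3. ∠ARM = 121°  [linear pair at R on YM]
4. ∠MAR = 37°  [△ARM]

∠MAR = 37°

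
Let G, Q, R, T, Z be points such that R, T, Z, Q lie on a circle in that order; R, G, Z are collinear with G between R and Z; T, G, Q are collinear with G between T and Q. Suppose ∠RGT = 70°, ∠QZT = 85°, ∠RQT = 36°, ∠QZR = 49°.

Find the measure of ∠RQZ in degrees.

1. ∠QGZ = 70°  [vertical angles at G]
2. ∠QGR = 110°  [linear pair at G on RZ]
3. ∠QRZ = 34°  [△RGQ]
4. ∠RQZ = 97°  [△RZQ]

∠RQZ = 97°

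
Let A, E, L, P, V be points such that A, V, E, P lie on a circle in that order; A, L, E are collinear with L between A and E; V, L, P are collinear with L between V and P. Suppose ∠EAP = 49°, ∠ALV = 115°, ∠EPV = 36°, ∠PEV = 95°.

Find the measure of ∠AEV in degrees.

1. ∠EVP = 49°  [same arc EP]
2. ∠ELV = 65°  [linear pair at L on AE]
3. ∠AEV = 66°  [△VLE]

∠AEV = 66°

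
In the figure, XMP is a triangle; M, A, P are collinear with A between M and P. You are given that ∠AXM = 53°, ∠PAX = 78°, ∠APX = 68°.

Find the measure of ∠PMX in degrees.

1. ∠MAX = 102°  [linear pair at A on MP]
2. ∠AMX = 25°  [△XMA]
3. ∠PMX = 25°  [A on ray MP]

∠PMX = 25°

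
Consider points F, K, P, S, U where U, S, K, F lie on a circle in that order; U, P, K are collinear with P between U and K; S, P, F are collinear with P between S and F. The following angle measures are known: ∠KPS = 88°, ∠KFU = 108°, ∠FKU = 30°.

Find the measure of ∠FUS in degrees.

1. ∠FPU = 88°  [vertical angles at P]
2. ∠FUK = 42°  [△UKF]
3. ∠FSU = 30°  [same arc UF]
4. ∠SFU = 50°  [△UPF]
5. ∠FUS = 100°  [△USF]

∠FUS = 100°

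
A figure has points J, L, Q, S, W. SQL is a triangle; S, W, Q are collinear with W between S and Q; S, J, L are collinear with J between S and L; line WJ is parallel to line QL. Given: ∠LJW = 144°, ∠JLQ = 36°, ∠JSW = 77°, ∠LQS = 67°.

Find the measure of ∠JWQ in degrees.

∠JWQ = 113°

1. ∠SJW = 36°  [linear pair at J on SL]
2. ∠JWS = 67°  [△SWJ]
3. ∠JWQ = 113°  [linear pair at W on SQ]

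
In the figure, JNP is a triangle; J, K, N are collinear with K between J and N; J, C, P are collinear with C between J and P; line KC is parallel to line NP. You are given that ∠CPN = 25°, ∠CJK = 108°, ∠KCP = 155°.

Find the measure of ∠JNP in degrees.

1. ∠JPN = 25°  [C on ray PJ]
2. ∠NJP = 108°  [K on JN, C on JP]
3. ∠JNP = 47°  [△JNP]

∠JNP = 47°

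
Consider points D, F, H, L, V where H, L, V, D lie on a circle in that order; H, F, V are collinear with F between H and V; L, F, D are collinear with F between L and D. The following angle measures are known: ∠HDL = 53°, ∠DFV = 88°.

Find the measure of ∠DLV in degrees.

∠DLV = 35°

1. ∠HVL = 53°  [same arc HL]
2. ∠HFL = 88°  [vertical angles at F]
3. ∠LFV = 92°  [linear pair at F on HV]
4. ∠DLV = 35°  [△LFV]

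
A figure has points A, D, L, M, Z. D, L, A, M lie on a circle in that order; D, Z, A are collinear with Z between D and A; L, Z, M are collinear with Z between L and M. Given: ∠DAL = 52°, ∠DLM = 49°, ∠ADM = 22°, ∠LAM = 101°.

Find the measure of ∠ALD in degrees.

1. ∠DAM = 49°  [same arc DM]
2. ∠AMD = 109°  [△DAM]
3. ∠ALD = 71°  [cyclic DLAM, opposite ∠L+∠M]

∠ALD = 71°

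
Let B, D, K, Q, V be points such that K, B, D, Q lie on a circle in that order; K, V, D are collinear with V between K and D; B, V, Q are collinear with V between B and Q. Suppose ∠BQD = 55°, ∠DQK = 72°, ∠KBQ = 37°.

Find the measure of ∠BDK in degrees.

1. ∠BKD = 55°  [same arc BD]
2. ∠DBK = 108°  [cyclic KBDQ, opposite ∠B+∠Q]
3. ∠BDK = 17°  [△KBD]

∠BDK = 17°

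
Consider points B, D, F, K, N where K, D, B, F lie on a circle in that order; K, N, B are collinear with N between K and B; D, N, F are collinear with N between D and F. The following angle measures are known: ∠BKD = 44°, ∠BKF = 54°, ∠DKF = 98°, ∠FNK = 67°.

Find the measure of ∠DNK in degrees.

1. ∠DFK = 59°  [△KNF]
2. ∠FDK = 23°  [△KDF]
3. ∠DNK = 113°  [△KND]

∠DNK = 113°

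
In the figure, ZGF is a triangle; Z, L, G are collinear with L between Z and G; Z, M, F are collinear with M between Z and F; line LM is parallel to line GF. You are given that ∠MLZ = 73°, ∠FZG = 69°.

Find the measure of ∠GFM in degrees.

1. ∠FGZ = 73°  [LM∥GF, corresponding at L]
2. ∠GFZ = 38°  [△ZGF]
3. ∠GFM = 38°  [M on ray FZ]

∠GFM = 38°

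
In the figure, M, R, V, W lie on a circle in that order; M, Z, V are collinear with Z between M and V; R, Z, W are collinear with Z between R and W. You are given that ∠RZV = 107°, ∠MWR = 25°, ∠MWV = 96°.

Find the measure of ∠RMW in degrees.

∠RMW = 119°

1. ∠MZW = 107°  [vertical angles at Z]
2. ∠VMW = 48°  [△MZW]
3. ∠MVW = 36°  [△MVW]
4. ∠MRW = 36°  [same arc MW]
5. ∠RMW = 119°  [△MRW]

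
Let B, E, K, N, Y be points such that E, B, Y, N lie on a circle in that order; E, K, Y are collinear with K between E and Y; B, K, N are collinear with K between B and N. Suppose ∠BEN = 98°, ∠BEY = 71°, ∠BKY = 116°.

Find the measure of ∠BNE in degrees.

∠BNE = 37°

1. ∠BKE = 64°  [linear pair at K on EY]
2. ∠EBN = 45°  [△EKB]
3. ∠BNE = 37°  [△EBN]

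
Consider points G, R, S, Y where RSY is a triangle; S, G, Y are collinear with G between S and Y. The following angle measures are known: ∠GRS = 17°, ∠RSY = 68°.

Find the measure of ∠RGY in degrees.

∠RGY = 85°

1. ∠GSR = 68°  [G on ray SY]
2. ∠RGS = 95°  [△RSG]
3. ∠RGY = 85°  [linear pair at G on SY]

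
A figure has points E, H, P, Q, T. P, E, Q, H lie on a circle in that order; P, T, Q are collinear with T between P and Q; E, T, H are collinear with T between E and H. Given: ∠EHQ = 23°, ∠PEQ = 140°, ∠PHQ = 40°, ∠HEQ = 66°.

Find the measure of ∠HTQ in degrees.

1. ∠HPQ = 66°  [same arc QH]
2. ∠HQP = 74°  [△PQH]
3. ∠HTQ = 83°  [△QTH]

∠HTQ = 83°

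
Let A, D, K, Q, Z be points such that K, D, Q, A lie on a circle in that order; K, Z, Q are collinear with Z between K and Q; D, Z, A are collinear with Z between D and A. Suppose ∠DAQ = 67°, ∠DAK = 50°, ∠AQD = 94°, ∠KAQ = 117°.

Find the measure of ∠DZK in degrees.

1. ∠ADQ = 19°  [△DQA]
2. ∠DQK = 50°  [same arc KD]
3. ∠DZQ = 111°  [△DZQ]
4. ∠DZK = 69°  [linear pair at Z on KQ]

∠DZK = 69°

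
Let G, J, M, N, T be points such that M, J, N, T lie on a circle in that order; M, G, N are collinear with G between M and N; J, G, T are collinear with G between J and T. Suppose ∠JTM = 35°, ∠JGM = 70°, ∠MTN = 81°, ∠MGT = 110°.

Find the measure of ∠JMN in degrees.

∠JMN = 46°

1. ∠JNM = 35°  [same arc MJ]
2. ∠MJN = 99°  [cyclic MJNT, opposite ∠J+∠T]
3. ∠JMN = 46°  [△MJN]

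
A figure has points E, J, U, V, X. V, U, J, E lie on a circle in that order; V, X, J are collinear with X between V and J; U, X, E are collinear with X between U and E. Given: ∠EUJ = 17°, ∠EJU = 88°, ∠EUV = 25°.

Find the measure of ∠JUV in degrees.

∠JUV = 42°

1. ∠EVJ = 17°  [same arc JE]
2. ∠EJV = 25°  [same arc VE]
3. ∠JEV = 138°  [△VJE]
4. ∠JUV = 42°  [cyclic VUJE, opposite ∠U+∠E]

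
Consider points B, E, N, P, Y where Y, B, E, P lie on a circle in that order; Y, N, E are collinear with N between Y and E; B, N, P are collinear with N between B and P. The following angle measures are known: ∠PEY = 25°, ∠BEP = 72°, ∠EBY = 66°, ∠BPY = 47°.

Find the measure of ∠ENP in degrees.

1. ∠EPY = 114°  [cyclic YBEP, opposite ∠B+∠P]
2. ∠EYP = 41°  [△YEP]
3. ∠PNY = 92°  [△YNP]
4. ∠ENP = 88°  [linear pair at N on YE]

∠ENP = 88°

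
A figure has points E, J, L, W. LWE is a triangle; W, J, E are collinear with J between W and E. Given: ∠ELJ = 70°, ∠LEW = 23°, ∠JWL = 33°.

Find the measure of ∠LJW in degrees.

∠LJW = 93°

1. ∠JEL = 23°  [J on ray EW]
2. ∠EJL = 87°  [△LJE]
3. ∠LJW = 93°  [linear pair at J on WE]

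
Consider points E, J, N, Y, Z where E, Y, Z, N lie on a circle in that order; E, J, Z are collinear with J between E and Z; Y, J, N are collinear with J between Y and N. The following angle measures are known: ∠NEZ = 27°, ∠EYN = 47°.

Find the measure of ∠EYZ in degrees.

1. ∠EZN = 47°  [same arc EN]
2. ∠ENZ = 106°  [△EZN]
3. ∠EYZ = 74°  [cyclic EYZN, opposite ∠Y+∠N]

∠EYZ = 74°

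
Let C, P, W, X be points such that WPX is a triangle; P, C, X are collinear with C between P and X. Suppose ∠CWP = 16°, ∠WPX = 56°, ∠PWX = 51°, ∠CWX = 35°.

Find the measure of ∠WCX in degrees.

1. ∠PXW = 73°  [△WPX]
2. ∠CXW = 73°  [C on ray XP]
3. ∠WCX = 72°  [△WCX]

∠WCX = 72°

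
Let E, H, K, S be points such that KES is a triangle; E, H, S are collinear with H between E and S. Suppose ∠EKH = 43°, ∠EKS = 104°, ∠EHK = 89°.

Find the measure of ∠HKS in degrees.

1. ∠HEK = 48°  [△KEH]
2. ∠KHS = 91°  [linear pair at H on ES]
3. ∠KES = 48°  [H on ray ES]
4. ∠ESK = 28°  [△KES]
5. ∠HSK = 28°  [H on ray SE]
6. ∠HKS = 61°  [△KHS]

∠HKS = 61°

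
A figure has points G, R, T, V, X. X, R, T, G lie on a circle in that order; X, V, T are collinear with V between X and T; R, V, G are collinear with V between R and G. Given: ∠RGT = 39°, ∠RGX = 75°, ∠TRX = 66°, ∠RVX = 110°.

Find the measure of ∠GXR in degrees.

∠GXR = 74°

1. ∠RXT = 39°  [same arc RT]
2. ∠GRX = 31°  [△XVR]
3. ∠GXR = 74°  [△XRG]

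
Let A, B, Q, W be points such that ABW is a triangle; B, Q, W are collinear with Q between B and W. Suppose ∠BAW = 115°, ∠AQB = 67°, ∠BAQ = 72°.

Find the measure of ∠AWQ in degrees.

∠AWQ = 24°

1. ∠ABQ = 41°  [△ABQ]
2. ∠ABW = 41°  [Q on ray BW]
3. ∠AWB = 24°  [△ABW]
4. ∠AWQ = 24°  [Q on ray WB]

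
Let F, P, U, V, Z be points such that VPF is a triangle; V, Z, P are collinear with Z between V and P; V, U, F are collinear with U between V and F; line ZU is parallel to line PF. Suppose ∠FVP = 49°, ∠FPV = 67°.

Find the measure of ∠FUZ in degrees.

∠FUZ = 116°

1. ∠PFV = 64°  [△VPF]
2. ∠VUZ = 64°  [ZU∥PF, corresponding at U]
3. ∠FUZ = 116°  [linear pair at U on VF]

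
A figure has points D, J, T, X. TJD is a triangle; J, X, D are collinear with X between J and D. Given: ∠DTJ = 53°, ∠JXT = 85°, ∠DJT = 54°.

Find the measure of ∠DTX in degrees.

1. ∠JDT = 73°  [△TJD]
2. ∠DXT = 95°  [linear pair at X on JD]
3. ∠TDX = 73°  [X on ray DJ]
4. ∠DTX = 12°  [△TXD]

∠DTX = 12°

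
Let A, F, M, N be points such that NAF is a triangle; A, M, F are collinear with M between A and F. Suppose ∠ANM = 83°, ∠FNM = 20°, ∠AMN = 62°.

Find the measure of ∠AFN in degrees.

1. ∠FMN = 118°  [linear pair at M on AF]
2. ∠MFN = 42°  [△NMF]
3. ∠AFN = 42°  [M on ray FA]

∠AFN = 42°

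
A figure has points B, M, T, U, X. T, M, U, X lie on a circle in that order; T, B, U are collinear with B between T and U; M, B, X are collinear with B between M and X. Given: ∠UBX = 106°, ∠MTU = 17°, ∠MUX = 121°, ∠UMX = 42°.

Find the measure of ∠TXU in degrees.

1. ∠MXU = 17°  [same arc MU]
2. ∠UTX = 42°  [same arc UX]
3. ∠TUX = 57°  [△UBX]
4. ∠TXU = 81°  [△TUX]

∠TXU = 81°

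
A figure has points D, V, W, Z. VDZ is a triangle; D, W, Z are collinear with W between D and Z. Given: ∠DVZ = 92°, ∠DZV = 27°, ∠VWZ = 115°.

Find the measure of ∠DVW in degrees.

1. ∠VDZ = 61°  [△VDZ]
2. ∠DWV = 65°  [linear pair at W on DZ]
3. ∠VDW = 61°  [W on ray DZ]
4. ∠DVW = 54°  [△VDW]

∠DVW = 54°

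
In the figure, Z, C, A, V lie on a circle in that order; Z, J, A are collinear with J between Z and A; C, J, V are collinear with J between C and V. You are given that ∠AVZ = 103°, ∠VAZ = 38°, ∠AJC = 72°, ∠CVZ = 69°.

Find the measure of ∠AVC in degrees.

∠AVC = 34°

1. ∠ACZ = 77°  [cyclic ZCAV, opposite ∠C+∠V]
2. ∠CAZ = 69°  [same arc ZC]
3. ∠AZC = 34°  [△ZCA]
4. ∠AVC = 34°  [same arc CA]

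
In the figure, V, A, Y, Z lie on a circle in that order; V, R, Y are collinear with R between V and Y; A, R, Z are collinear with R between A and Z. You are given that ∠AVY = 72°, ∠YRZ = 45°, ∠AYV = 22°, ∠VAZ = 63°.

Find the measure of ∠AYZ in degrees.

∠AYZ = 85°

1. ∠AZV = 22°  [same arc VA]
2. ∠AVZ = 95°  [△VAZ]
3. ∠AYZ = 85°  [cyclic VAYZ, opposite ∠V+∠Y]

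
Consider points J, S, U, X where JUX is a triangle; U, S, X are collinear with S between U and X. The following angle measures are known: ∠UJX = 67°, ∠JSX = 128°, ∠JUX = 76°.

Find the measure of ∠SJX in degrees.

1. ∠JXU = 37°  [△JUX]
2. ∠JXS = 37°  [S on ray XU]
3. ∠SJX = 15°  [△JSX]

∠SJX = 15°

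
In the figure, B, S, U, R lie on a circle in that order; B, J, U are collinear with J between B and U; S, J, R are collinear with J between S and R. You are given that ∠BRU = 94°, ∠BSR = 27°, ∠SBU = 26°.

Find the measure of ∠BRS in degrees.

∠BRS = 68°

1. ∠BSU = 86°  [cyclic BSUR, opposite ∠S+∠R]
2. ∠BUS = 68°  [△BSU]
3. ∠BRS = 68°  [same arc BS]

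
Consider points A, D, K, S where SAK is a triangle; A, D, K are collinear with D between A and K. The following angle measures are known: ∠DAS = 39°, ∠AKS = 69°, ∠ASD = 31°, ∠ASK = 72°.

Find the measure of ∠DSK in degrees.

1. ∠ADS = 110°  [△SAD]
2. ∠DKS = 69°  [D on ray KA]
3. ∠KDS = 70°  [linear pair at D on AK]
4. ∠DSK = 41°  [△SDK]

∠DSK = 41°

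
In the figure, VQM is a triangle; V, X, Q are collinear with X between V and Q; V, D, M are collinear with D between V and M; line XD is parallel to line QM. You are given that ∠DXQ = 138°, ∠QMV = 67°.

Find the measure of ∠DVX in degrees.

∠DVX = 71°

1. ∠DXV = 42°  [linear pair at X on VQ]
2. ∠VDX = 67°  [XD∥QM, corresponding at D]
3. ∠DVX = 71°  [△VXD]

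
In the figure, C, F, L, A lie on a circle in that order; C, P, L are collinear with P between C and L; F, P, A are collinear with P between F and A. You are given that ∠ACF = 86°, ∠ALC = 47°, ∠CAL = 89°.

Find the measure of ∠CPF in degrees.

1. ∠AFC = 47°  [same arc CA]
2. ∠ACL = 44°  [△CLA]
3. ∠CAF = 47°  [△CFA]
4. ∠AFL = 44°  [same arc LA]
5. ∠CLF = 47°  [same arc CF]
6. ∠FPL = 89°  [△FPL]
7. ∠CPF = 91°  [linear pair at P on CL]

∠CPF = 91°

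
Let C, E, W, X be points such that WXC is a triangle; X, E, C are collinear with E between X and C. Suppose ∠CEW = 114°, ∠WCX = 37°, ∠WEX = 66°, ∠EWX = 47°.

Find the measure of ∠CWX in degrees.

1. ∠EXW = 67°  [△WXE]
2. ∠CXW = 67°  [E on ray XC]
3. ∠CWX = 76°  [△WXC]

∠CWX = 76°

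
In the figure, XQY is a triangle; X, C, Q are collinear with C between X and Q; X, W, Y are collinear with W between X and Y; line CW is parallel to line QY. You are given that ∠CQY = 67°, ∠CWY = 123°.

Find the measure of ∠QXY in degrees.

∠QXY = 56°

1. ∠XQY = 67°  [C on ray QX]
2. ∠CWX = 57°  [linear pair at W on XY]
3. ∠WCX = 67°  [CW∥QY, corresponding at C]
4. ∠CXW = 56°  [△XCW]
5. ∠QXY = 56°  [C on XQ, W on XY]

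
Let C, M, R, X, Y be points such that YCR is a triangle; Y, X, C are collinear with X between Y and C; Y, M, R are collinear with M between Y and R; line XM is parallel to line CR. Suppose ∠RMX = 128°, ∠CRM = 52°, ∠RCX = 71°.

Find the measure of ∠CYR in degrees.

∠CYR = 57°

1. ∠CRY = 52°  [M on ray RY]
2. ∠RCY = 71°  [X on ray CY]
3. ∠CYR = 57°  [△YCR]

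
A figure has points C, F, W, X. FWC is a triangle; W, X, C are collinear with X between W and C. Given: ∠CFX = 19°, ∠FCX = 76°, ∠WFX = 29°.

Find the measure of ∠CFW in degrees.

1. ∠CXF = 85°  [△FXC]
2. ∠FCW = 76°  [X on ray CW]
3. ∠FXW = 95°  [linear pair at X on WC]
4. ∠FWX = 56°  [△FWX]
5. ∠CWF = 56°  [X on ray WC]
6. ∠CFW = 48°  [△FWC]

∠CFW = 48°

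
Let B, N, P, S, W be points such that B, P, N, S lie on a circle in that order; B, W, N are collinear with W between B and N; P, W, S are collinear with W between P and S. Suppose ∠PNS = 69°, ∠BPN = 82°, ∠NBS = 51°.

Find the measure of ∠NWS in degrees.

∠NWS = 89°

1. ∠BSN = 98°  [cyclic BPNS, opposite ∠P+∠S]
2. ∠NPS = 51°  [same arc NS]
3. ∠BNS = 31°  [△BNS]
4. ∠NSP = 60°  [△PNS]
5. ∠NWS = 89°  [△NWS]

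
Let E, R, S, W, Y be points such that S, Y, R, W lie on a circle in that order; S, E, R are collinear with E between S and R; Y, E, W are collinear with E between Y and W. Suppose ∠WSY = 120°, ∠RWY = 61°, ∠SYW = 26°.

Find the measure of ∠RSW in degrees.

1. ∠WRY = 60°  [cyclic SYRW, opposite ∠S+∠R]
2. ∠RYW = 59°  [△YRW]
3. ∠RSW = 59°  [same arc RW]

∠RSW = 59°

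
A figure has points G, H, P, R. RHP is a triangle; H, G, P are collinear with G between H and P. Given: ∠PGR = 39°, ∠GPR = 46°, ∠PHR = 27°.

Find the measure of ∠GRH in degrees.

1. ∠HGR = 141°  [linear pair at G on HP]
2. ∠GHR = 27°  [G on ray HP]
3. ∠GRH = 12°  [△RHG]

∠GRH = 12°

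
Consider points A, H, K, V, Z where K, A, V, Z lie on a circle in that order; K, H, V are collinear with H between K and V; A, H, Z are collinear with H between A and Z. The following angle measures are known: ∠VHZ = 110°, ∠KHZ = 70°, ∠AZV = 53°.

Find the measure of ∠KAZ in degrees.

1. ∠AHK = 110°  [vertical angles at H]
2. ∠AKV = 53°  [same arc AV]
3. ∠KAZ = 17°  [△KHA]

∠KAZ = 17°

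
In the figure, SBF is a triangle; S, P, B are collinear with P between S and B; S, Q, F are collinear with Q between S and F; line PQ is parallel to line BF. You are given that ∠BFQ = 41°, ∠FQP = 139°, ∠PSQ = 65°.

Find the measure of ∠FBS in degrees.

∠FBS = 74°

1. ∠BFS = 41°  [Q on ray FS]
2. ∠BSF = 65°  [P on SB, Q on SF]
3. ∠FBS = 74°  [△SBF]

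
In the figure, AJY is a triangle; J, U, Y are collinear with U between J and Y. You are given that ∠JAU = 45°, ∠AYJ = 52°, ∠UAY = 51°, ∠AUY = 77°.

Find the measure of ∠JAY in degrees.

1. ∠AUJ = 103°  [linear pair at U on JY]
2. ∠AJU = 32°  [△AJU]
3. ∠AJY = 32°  [U on ray JY]
4. ∠JAY = 96°  [△AJY]

∠JAY = 96°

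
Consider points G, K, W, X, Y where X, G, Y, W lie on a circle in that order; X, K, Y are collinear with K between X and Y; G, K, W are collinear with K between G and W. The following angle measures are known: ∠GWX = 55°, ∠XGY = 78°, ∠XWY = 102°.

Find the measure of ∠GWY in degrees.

1. ∠GYX = 55°  [same arc XG]
2. ∠GXY = 47°  [△XGY]
3. ∠GWY = 47°  [same arc GY]

∠GWY = 47°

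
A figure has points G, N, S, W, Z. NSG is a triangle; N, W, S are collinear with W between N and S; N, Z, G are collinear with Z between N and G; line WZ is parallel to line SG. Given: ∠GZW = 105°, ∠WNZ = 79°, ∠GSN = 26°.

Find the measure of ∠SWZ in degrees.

1. ∠NZW = 75°  [linear pair at Z on NG]
2. ∠NWZ = 26°  [△NWZ]
3. ∠SWZ = 154°  [linear pair at W on NS]

∠SWZ = 154°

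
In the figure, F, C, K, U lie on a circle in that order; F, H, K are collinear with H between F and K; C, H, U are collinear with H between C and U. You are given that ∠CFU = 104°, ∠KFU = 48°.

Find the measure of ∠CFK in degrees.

1. ∠CKU = 76°  [cyclic FCKU, opposite ∠F+∠K]
2. ∠KCU = 48°  [same arc KU]
3. ∠CUK = 56°  [△CKU]
4. ∠CFK = 56°  [same arc CK]

∠CFK = 56°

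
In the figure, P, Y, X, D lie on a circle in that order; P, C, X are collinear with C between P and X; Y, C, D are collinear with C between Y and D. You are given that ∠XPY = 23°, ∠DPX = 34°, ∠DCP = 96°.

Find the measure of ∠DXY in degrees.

∠DXY = 123°

1. ∠XDY = 23°  [same arc YX]
2. ∠DYX = 34°  [same arc XD]
3. ∠DXY = 123°  [△YXD]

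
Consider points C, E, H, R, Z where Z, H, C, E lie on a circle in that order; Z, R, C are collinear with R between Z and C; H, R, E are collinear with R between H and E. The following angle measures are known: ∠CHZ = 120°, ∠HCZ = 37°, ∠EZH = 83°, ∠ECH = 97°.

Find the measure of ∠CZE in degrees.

∠CZE = 60°

1. ∠CEZ = 60°  [cyclic ZHCE, opposite ∠H+∠E]
2. ∠HEZ = 37°  [same arc ZH]
3. ∠EHZ = 60°  [△ZHE]
4. ∠ECZ = 60°  [same arc ZE]
5. ∠CZE = 60°  [△ZCE]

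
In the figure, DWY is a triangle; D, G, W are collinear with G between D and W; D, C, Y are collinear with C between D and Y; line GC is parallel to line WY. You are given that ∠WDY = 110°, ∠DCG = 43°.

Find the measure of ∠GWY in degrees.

1. ∠CDG = 110°  [G on DW, C on DY]
2. ∠CGD = 27°  [△DGC]
3. ∠CGW = 153°  [linear pair at G on DW]
4. ∠GWY = 27°  [GC∥WY, co-interior at W–G]

∠GWY = 27°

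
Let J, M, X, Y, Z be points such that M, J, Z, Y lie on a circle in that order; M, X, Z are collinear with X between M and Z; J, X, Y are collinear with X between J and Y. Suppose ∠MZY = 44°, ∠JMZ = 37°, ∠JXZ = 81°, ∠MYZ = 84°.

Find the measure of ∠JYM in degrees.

∠JYM = 47°

1. ∠YMZ = 52°  [△MZY]
2. ∠MXY = 81°  [vertical angles at X]
3. ∠JYM = 47°  [△MXY]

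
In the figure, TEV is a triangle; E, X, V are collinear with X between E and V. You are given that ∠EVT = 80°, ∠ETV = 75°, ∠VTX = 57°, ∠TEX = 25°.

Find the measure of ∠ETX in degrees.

∠ETX = 18°

1. ∠TVX = 80°  [X on ray VE]
2. ∠TXV = 43°  [△TXV]
3. ∠EXT = 137°  [linear pair at X on EV]
4. ∠ETX = 18°  [△TEX]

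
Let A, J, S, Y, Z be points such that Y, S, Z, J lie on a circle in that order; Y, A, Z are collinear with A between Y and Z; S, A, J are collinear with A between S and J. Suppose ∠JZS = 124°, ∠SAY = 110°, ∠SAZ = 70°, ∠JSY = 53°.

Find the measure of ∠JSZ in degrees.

∠JSZ = 39°

1. ∠JAZ = 110°  [vertical angles at A]
2. ∠JZY = 53°  [same arc YJ]
3. ∠SJZ = 17°  [△ZAJ]
4. ∠JSZ = 39°  [△SZJ]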